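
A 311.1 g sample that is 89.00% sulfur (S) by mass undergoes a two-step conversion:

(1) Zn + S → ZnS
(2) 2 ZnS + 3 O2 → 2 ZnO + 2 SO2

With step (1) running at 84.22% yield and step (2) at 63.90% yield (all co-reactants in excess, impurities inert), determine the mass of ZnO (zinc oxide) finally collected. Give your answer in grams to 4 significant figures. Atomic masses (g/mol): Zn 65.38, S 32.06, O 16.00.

378.2 g

Pure S = 311.1 × 0.8900 = 276.88 g.
M(S) = 32.06 g/mol.
M(ZnO) = 65.38 + 16.00 = 81.38 g/mol.
n(S) = 276.88 / 32.06 = 8.6363 mol.
Step 1 (S:ZnS = 1:1): theoretical n(ZnS) = 8.6363 mol; at 84.22% yield, n(ZnS) = 7.2735 mol.
Step 2 (ZnS:ZnO = 2:2): theoretical n(ZnO) = 7.2735 mol, so theoretical mass = 7.2735 × 81.38 = 591.92 g.
At 63.90% yield, actual mass of ZnO = 591.92 × 0.6390 = 378.23 g.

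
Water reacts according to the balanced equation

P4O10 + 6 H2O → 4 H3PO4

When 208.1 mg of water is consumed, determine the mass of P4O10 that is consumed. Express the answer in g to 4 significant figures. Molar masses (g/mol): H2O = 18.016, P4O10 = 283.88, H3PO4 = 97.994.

0.5465 g

Convert: 208.1 mg = 0.20810 g.
n(H2O) = 0.20810 g / 18.016 g/mol = 0.011551 mol.
From the equation the H2O:P4O10 mole ratio is 6:1, so n(P4O10) = 0.011551 × 1/6 = 0.0019251 mol.
Mass of P4O10 = 0.0019251 mol × 283.88 g/mol = 0.54651 g.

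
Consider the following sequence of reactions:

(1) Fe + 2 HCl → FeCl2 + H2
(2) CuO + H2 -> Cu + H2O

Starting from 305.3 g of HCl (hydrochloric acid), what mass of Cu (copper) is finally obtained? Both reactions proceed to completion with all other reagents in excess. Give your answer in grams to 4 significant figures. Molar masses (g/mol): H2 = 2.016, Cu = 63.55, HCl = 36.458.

266.1 g

n(HCl) = 305.30 / 36.458 = 8.3740 mol.
Step 1 gives a 2:1 ratio of HCl to H2, so n(H2) = 4.1870 mol.
In step 2 the H2:Cu ratio is 1:1, so n(Cu) = 4.1870 mol.
Mass of Cu = 4.1870 × 63.55 = 266.08 g.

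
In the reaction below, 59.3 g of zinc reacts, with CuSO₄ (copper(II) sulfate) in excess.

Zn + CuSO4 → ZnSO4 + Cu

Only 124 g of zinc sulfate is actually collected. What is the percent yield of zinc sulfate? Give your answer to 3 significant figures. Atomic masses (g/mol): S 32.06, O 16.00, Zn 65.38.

M(Zn) = 65.38 g/mol.
M(ZnSO4) = 65.38 + 32.06 + 4(16.00) = 161.44 g/mol.
n(Zn) = 59.30 g / 65.38 g/mol = 0.9070 mol.
From the equation the Zn:ZnSO4 mole ratio is 1:1, so n(ZnSO4) = 0.9070 × 1/1 = 0.9070 mol.
Mass of ZnSO4 = 0.9070 mol × 161.44 g/mol = 146.4 g.
This is the theoretical yield. Percent yield = 124 g / 146.4 g × 100% = 84.68%.

84.7 %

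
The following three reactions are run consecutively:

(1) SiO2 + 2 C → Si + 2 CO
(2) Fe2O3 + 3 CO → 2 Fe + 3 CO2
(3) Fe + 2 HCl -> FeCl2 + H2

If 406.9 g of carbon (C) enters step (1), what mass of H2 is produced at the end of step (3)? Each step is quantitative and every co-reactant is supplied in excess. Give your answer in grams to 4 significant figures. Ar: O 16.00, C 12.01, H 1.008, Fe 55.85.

M(C) = 12.01 g/mol.
M(H2) = 2(1.008) = 2.016 g/mol.
n(C) = 406.9 / 12.01 = 33.880 mol.
Reaction (1): C→CO ratio 2:2 ⇒ n(CO) = 33.880 mol.
Reaction (2): CO→Fe ratio 3:2 ⇒ n(Fe) = 22.587 mol.
Reaction (3): Fe→H2 ratio 1:1 ⇒ n(H2) = 22.587 mol.
Mass of H2 = 22.587 × 2.016 = 45.535 g.

45.53 g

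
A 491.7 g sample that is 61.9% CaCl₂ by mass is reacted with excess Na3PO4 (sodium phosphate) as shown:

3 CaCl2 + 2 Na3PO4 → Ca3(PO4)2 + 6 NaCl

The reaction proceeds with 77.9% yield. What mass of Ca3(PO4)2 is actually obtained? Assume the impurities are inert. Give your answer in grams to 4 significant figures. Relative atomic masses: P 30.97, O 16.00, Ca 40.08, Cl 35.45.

Pure CaCl2 available = 491.7 g × 0.619 = 304.36 g.
M(CaCl2) = 40.08 + 2(35.45) = 110.98 g/mol.
M(Ca3(PO4)2) = 3(40.08) + 2(30.97) + 8(16.00) = 310.18 g/mol.
n(CaCl2) = 304.36 g / 110.98 g/mol = 2.7425 mol.
From the equation the CaCl2:Ca3(PO4)2 mole ratio is 3:1, so n(Ca3(PO4)2) = 2.7425 × 1/3 = 0.91417 mol.
Mass of Ca3(PO4)2 = 0.91417 mol × 310.18 g/mol = 283.56 g.
Actual mass collected = 283.56 g × 0.779 = 220.89 g.

220.9 g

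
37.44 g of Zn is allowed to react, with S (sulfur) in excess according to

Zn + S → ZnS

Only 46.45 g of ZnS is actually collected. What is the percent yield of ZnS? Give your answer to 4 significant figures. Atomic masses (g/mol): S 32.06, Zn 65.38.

83.24 %

M(Zn) = 65.38 g/mol.
M(ZnS) = 65.38 + 32.06 = 97.44 g/mol.
n(Zn) = 37.440 g / 65.38 g/mol = 0.57265 mol.
From the equation the Zn:ZnS mole ratio is 1:1, so n(ZnS) = 0.57265 × 1/1 = 0.57265 mol.
Mass of ZnS = 0.57265 mol × 97.44 g/mol = 55.799 g.
This is the theoretical yield. Percent yield = 46.45 g / 55.799 g × 100% = 83.245%.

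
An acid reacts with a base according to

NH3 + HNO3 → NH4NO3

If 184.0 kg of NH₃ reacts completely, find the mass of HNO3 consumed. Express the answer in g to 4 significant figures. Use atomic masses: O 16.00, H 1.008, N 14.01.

680700 g

M(NH3) = 14.01 + 3(1.008) = 17.034 g/mol.
M(HNO3) = 1.008 + 14.01 + 3(16.00) = 63.018 g/mol.
Convert: 184.0 kg = 184000 g.
n(NH3) = 184000 g / 17.034 g/mol = 10802 mol.
From the equation the NH3:HNO3 mole ratio is 1:1, so n(HNO3) = 10802 × 1/1 = 10802 mol.
Mass of HNO3 = 10802 mol × 63.018 g/mol = 680720 g.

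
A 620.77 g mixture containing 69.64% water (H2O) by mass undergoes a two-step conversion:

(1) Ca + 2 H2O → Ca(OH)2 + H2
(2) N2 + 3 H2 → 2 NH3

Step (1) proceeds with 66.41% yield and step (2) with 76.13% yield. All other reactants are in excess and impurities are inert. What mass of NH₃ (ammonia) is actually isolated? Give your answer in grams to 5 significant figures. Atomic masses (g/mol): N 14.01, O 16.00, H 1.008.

Pure H2O = 620.77 × 0.6964 = 432.304 g.
M(H2O) = 2(1.008) + 16.00 = 18.016 g/mol.
M(NH3) = 14.01 + 3(1.008) = 17.034 g/mol.
n(H2O) = 432.304 / 18.016 = 23.9956 mol.
Step 1 (H2O:H2 = 2:1): theoretical n(H2) = 11.9978 mol; at 66.41% yield, n(H2) = 7.96773 mol.
Step 2 (H2:NH3 = 3:2): theoretical n(NH3) = 5.31182 mol, so theoretical mass = 5.31182 × 17.034 = 90.4815 g.
At 76.13% yield, actual mass of NH3 = 90.4815 × 0.7613 = 68.8836 g.

68.884 g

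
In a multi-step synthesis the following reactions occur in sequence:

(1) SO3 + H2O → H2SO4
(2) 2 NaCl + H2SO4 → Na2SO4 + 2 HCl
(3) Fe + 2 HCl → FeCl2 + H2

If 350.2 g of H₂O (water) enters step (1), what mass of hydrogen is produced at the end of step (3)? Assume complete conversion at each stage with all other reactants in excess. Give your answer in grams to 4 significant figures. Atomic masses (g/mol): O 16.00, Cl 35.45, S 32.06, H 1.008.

M(H2O) = 2(1.008) + 16.00 = 18.016 g/mol.
M(H2) = 2(1.008) = 2.016 g/mol.
n(H2O) = 350.2 / 18.016 = 19.438 mol.
Reaction (1): H2O→H2SO4 ratio 1:1 ⇒ n(H2SO4) = 19.438 mol.
Reaction (2): H2SO4→HCl ratio 1:2 ⇒ n(HCl) = 38.877 mol.
Reaction (3): HCl→H2 ratio 2:1 ⇒ n(H2) = 19.438 mol.
Mass of H2 = 19.438 × 2.016 = 39.188 g.

39.19 g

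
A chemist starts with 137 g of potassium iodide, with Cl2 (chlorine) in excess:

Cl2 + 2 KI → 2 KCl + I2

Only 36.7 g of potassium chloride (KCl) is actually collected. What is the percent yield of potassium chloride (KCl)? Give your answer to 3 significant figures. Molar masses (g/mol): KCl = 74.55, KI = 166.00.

59.6 %

n(KI) = 137.0 g / 166.00 g/mol = 0.8253 mol.
From the equation the KI:KCl mole ratio is 2:2, so n(KCl) = 0.8253 × 2/2 = 0.8253 mol.
Mass of KCl = 0.8253 mol × 74.55 g/mol = 61.53 g.
This is the theoretical yield. Percent yield = 36.7 g / 61.53 g × 100% = 59.65%.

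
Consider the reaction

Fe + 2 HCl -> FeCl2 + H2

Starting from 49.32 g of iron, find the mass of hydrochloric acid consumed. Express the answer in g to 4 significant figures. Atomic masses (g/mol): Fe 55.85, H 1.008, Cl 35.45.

64.39 g

M(Fe) = 55.85 g/mol.
M(HCl) = 1.008 + 35.45 = 36.458 g/mol.
n(Fe) = 49.320 g / 55.85 g/mol = 0.88308 mol.
From the equation the Fe:HCl mole ratio is 1:2, so n(HCl) = 0.88308 × 2/1 = 1.7662 mol.
Mass of HCl = 1.7662 mol × 36.458 g/mol = 64.391 g.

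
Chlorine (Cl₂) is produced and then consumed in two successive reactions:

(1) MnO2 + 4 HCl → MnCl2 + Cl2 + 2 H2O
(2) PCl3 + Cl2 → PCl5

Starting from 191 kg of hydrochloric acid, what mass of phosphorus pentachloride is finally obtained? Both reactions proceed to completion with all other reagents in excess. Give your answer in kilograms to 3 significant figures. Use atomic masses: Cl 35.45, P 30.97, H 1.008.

M(HCl) = 1.008 + 35.45 = 36.458 g/mol.
M(PCl5) = 30.97 + 5(35.45) = 208.22 g/mol.
191 kg = 191000 g.
n(HCl) = 191000 / 36.458 = 5239 mol.
Step 1 gives a 4:1 ratio of HCl to Cl2, so n(Cl2) = 1310 mol.
In step 2 the Cl2:PCl5 ratio is 1:1, so n(PCl5) = 1310 mol.
Mass of PCl5 = 1310 × 208.22 = 272700 g = 273 kg.

273 kg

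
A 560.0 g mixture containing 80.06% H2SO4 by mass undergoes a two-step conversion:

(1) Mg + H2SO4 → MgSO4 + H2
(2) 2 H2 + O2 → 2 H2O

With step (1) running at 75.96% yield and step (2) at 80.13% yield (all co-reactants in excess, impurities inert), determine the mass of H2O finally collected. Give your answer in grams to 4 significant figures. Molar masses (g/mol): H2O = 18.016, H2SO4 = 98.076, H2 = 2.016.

50.13 g

Pure H2SO4 = 560.0 × 0.8006 = 448.34 g.
n(H2SO4) = 448.34 / 98.076 = 4.5713 mol.
Step 1 (H2SO4:H2 = 1:1): theoretical n(H2) = 4.5713 mol; at 75.96% yield, n(H2) = 3.4724 mol.
Step 2 (H2:H2O = 2:2): theoretical n(H2O) = 3.4724 mol, so theoretical mass = 3.4724 × 18.016 = 62.558 g.
At 80.13% yield, actual mass of H2O = 62.558 × 0.8013 = 50.128 g.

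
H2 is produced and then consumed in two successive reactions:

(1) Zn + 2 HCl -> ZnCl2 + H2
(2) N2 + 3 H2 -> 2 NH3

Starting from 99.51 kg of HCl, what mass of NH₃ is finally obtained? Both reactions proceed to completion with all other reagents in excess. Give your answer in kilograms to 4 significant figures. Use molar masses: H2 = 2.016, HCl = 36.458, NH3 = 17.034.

15.50 kg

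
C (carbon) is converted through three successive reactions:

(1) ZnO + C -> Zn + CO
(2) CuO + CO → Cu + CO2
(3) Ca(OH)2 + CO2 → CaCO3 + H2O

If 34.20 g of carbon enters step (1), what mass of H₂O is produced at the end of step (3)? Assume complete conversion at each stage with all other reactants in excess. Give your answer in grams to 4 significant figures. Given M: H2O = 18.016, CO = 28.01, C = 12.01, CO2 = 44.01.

n(C) = 34.20 / 12.01 = 2.8476 mol.
Reaction (1): C→CO ratio 1:1 ⇒ n(CO) = 2.8476 mol.
Reaction (2): CO→CO2 ratio 1:1 ⇒ n(CO2) = 2.8476 mol.
Reaction (3): CO2→H2O ratio 1:1 ⇒ n(H2O) = 2.8476 mol.
Mass of H2O = 2.8476 × 18.016 = 51.303 g.

51.30 g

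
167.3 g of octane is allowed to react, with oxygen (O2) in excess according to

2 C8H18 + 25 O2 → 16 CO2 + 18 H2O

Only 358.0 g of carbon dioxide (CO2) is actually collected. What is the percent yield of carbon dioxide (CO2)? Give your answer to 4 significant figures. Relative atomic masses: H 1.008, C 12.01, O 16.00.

M(C8H18) = 8(12.01) + 18(1.008) = 114.224 g/mol.
M(CO2) = 12.01 + 2(16.00) = 44.01 g/mol.
n(C8H18) = 167.30 g / 114.224 g/mol = 1.4647 mol.
From the equation the C8H18:CO2 mole ratio is 2:16, so n(CO2) = 1.4647 × 16/2 = 11.717 mol.
Mass of CO2 = 11.717 mol × 44.01 g/mol = 515.68 g.
This is the theoretical yield. Percent yield = 358.0 g / 515.68 g × 100% = 69.423%.

69.42 %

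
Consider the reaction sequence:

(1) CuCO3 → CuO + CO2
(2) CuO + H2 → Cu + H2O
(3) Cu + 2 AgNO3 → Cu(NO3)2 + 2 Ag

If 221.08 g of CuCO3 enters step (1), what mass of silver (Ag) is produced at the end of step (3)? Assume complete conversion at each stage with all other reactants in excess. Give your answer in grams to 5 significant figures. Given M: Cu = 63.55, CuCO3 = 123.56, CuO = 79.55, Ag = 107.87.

n(CuCO3) = 221.08 / 123.56 = 1.78925 mol.
Reaction (1): CuCO3→CuO ratio 1:1 ⇒ n(CuO) = 1.78925 mol.
Reaction (2): CuO→Cu ratio 1:1 ⇒ n(Cu) = 1.78925 mol.
Reaction (3): Cu→Ag ratio 1:2 ⇒ n(Ag) = 3.57850 mol.
Mass of Ag = 3.57850 × 107.87 = 386.013 g.

386.01 g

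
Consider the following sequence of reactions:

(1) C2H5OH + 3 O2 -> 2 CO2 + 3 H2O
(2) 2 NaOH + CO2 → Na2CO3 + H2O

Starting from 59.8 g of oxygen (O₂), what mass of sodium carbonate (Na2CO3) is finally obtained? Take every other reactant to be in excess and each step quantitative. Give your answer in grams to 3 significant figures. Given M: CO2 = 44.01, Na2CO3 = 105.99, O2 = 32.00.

n(O2) = 59.80 / 32.00 = 1.869 mol.
Step 1 gives a 3:2 ratio of O2 to CO2, so n(CO2) = 1.246 mol.
In step 2 the CO2:Na2CO3 ratio is 1:1, so n(Na2CO3) = 1.246 mol.
Mass of Na2CO3 = 1.246 × 105.99 = 132.0 g.

132 g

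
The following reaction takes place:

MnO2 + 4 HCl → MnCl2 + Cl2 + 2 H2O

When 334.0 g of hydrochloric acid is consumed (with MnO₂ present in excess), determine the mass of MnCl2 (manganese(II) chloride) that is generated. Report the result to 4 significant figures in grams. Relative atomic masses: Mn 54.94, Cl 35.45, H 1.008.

288.2 g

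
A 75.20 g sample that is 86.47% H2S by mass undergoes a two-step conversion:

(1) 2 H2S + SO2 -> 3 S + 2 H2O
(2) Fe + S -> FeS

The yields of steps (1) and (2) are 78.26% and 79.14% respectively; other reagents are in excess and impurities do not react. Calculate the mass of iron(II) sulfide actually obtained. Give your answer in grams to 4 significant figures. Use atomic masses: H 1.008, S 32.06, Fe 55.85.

155.8 g

Pure H2S = 75.20 × 0.8647 = 65.025 g.
M(H2S) = 2(1.008) + 32.06 = 34.076 g/mol.
M(FeS) = 55.85 + 32.06 = 87.91 g/mol.
n(H2S) = 65.025 / 34.076 = 1.9082 mol.
Step 1 (H2S:S = 2:3): theoretical n(S) = 2.8624 mol; at 78.26% yield, n(S) = 2.2401 mol.
Step 2 (S:FeS = 1:1): theoretical n(FeS) = 2.2401 mol, so theoretical mass = 2.2401 × 87.91 = 196.93 g.
At 79.14% yield, actual mass of FeS = 196.93 × 0.7914 = 155.85 g.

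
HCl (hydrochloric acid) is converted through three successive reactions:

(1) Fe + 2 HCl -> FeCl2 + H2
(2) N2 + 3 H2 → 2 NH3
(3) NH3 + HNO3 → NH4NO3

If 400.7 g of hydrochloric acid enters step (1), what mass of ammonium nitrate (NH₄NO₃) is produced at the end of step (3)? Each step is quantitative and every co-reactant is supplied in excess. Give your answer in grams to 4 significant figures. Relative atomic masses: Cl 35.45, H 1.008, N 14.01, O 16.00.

293.3 g

M(HCl) = 1.008 + 35.45 = 36.458 g/mol.
M(NH4NO3) = 2(14.01) + 4(1.008) + 3(16.00) = 80.052 g/mol.
n(HCl) = 400.7 / 36.458 = 10.991 mol.
Reaction (1): HCl→H2 ratio 2:1 ⇒ n(H2) = 5.4954 mol.
Reaction (2): H2→NH3 ratio 3:2 ⇒ n(NH3) = 3.6636 mol.
Reaction (3): NH3→NH4NO3 ratio 1:1 ⇒ n(NH4NO3) = 3.6636 mol.
Mass of NH4NO3 = 3.6636 × 80.052 = 293.28 g.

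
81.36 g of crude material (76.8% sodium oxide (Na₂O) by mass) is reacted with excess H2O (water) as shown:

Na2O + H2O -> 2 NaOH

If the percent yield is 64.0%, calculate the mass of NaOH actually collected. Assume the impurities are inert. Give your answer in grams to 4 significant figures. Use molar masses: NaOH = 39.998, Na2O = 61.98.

Pure Na2O available = 81.36 g × 0.768 = 62.484 g.
n(Na2O) = 62.484 g / 61.98 g/mol = 1.0081 mol.
From the equation the Na2O:NaOH mole ratio is 1:2, so n(NaOH) = 1.0081 × 2/1 = 2.0163 mol.
Mass of NaOH = 2.0163 mol × 39.998 g/mol = 80.647 g.
Actual mass collected = 80.647 g × 0.640 = 51.614 g.

51.61 g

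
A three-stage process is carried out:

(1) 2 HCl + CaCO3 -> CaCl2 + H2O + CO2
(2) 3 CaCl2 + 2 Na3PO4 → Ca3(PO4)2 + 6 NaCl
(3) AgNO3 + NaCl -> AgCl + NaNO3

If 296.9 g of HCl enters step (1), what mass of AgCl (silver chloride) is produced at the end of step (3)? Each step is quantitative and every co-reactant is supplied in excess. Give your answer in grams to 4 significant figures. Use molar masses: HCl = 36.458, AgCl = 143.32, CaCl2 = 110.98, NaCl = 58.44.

1167 g

n(HCl) = 296.9 / 36.458 = 8.1436 mol.
Reaction (1): HCl→CaCl2 ratio 2:1 ⇒ n(CaCl2) = 4.0718 mol.
Reaction (2): CaCl2→NaCl ratio 3:6 ⇒ n(NaCl) = 8.1436 mol.
Reaction (3): NaCl→AgCl ratio 1:1 ⇒ n(AgCl) = 8.1436 mol.
Mass of AgCl = 8.1436 × 143.32 = 1167.1 g.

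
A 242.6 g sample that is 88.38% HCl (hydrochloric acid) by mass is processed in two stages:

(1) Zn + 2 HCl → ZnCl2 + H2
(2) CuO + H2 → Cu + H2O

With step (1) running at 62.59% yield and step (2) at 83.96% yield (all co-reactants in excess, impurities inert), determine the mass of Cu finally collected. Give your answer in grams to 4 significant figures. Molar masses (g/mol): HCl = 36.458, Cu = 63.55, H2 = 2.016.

Pure HCl = 242.6 × 0.8838 = 214.41 g.
n(HCl) = 214.41 / 36.458 = 5.8810 mol.
Step 1 (HCl:H2 = 2:1): theoretical n(H2) = 2.9405 mol; at 62.59% yield, n(H2) = 1.8405 mol.
Step 2 (H2:Cu = 1:1): theoretical n(Cu) = 1.8405 mol, so theoretical mass = 1.8405 × 63.55 = 116.96 g.
At 83.96% yield, actual mass of Cu = 116.96 × 0.8396 = 98.201 g.

98.20 g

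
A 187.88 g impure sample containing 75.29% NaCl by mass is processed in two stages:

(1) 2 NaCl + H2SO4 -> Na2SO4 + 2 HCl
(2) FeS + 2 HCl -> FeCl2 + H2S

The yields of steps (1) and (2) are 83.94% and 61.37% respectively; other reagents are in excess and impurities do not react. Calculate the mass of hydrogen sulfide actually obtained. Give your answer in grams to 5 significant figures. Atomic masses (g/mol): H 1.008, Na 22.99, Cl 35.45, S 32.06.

Pure NaCl = 187.88 × 0.7529 = 141.455 g.
M(NaCl) = 22.99 + 35.45 = 58.44 g/mol.
M(H2S) = 2(1.008) + 32.06 = 34.076 g/mol.
n(NaCl) = 141.455 / 58.44 = 2.42051 mol.
Step 1 (NaCl:HCl = 2:2): theoretical n(HCl) = 2.42051 mol; at 83.94% yield, n(HCl) = 2.03178 mol.
Step 2 (HCl:H2S = 2:1): theoretical n(H2S) = 1.01589 mol, so theoretical mass = 1.01589 × 34.076 = 34.6175 g.
At 61.37% yield, actual mass of H2S = 34.6175 × 0.6137 = 21.2447 g.

21.245 g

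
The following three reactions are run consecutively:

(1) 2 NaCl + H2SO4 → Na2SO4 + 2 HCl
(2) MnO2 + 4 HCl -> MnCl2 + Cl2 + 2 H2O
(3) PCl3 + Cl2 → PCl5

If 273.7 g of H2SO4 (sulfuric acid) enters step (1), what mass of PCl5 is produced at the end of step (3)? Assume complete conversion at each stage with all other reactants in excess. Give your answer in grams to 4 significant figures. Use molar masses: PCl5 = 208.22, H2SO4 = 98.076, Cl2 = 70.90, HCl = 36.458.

290.5 g

n(H2SO4) = 273.7 / 98.076 = 2.7907 mol.
Reaction (1): H2SO4→HCl ratio 1:2 ⇒ n(HCl) = 5.5814 mol.
Reaction (2): HCl→Cl2 ratio 4:1 ⇒ n(Cl2) = 1.3953 mol.
Reaction (3): Cl2→PCl5 ratio 1:1 ⇒ n(PCl5) = 1.3953 mol.
Mass of PCl5 = 1.3953 × 208.22 = 290.54 g.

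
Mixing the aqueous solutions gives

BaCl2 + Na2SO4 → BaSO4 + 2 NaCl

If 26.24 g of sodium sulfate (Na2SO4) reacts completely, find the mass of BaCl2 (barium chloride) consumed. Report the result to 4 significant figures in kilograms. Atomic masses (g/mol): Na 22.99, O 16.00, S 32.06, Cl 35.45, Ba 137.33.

0.03847 kg

M(Na2SO4) = 2(22.99) + 32.06 + 4(16.00) = 142.04 g/mol.
M(BaCl2) = 137.33 + 2(35.45) = 208.23 g/mol.
n(Na2SO4) = 26.240 g / 142.04 g/mol = 0.18474 mol.
From the equation the Na2SO4:BaCl2 mole ratio is 1:1, so n(BaCl2) = 0.18474 × 1/1 = 0.18474 mol.
Mass of BaCl2 = 0.18474 mol × 208.23 g/mol = 38.468 g.
Converting to kg: 38.468 g = 0.03847 kg.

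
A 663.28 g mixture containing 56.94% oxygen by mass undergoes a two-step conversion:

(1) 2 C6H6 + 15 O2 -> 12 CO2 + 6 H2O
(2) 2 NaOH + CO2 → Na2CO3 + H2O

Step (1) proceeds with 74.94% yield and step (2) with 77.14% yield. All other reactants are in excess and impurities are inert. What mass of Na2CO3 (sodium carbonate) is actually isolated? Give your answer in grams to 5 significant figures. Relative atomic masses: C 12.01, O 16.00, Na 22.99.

Pure O2 = 663.28 × 0.5694 = 377.672 g.
M(O2) = 2(16.00) = 32.00 g/mol.
M(Na2CO3) = 2(22.99) + 12.01 + 3(16.00) = 105.99 g/mol.
n(O2) = 377.672 / 32.00 = 11.8022 mol.
Step 1 (O2:CO2 = 15:12): theoretical n(CO2) = 9.44179 mol; at 74.94% yield, n(CO2) = 7.07568 mol.
Step 2 (CO2:Na2CO3 = 1:1): theoretical n(Na2CO3) = 7.07568 mol, so theoretical mass = 7.07568 × 105.99 = 749.951 g.
At 77.14% yield, actual mass of Na2CO3 = 749.951 × 0.7714 = 578.512 g.

578.51 g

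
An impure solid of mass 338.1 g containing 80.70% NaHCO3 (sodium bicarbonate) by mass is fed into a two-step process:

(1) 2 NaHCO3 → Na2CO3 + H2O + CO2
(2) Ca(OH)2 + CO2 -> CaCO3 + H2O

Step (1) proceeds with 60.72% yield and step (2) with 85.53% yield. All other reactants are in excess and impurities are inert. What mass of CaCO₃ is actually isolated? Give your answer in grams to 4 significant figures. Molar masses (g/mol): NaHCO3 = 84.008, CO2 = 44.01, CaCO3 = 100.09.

84.41 g

Pure NaHCO3 = 338.1 × 0.8070 = 272.85 g.
n(NaHCO3) = 272.85 / 84.008 = 3.2479 mol.
Step 1 (NaHCO3:CO2 = 2:1): theoretical n(CO2) = 1.6239 mol; at 60.72% yield, n(CO2) = 0.98605 mol.
Step 2 (CO2:CaCO3 = 1:1): theoretical n(CaCO3) = 0.98605 mol, so theoretical mass = 0.98605 × 100.09 = 98.694 g.
At 85.53% yield, actual mass of CaCO3 = 98.694 × 0.8553 = 84.413 g.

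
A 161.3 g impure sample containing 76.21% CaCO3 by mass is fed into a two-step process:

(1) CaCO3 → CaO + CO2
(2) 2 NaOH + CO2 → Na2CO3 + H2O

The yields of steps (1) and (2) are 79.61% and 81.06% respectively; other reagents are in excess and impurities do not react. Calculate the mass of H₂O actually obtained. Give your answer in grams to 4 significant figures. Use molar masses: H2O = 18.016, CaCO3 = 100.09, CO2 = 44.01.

14.28 g

Pure CaCO3 = 161.3 × 0.7621 = 122.93 g.
n(CaCO3) = 122.93 / 100.09 = 1.2282 mol.
Step 1 (CaCO3:CO2 = 1:1): theoretical n(CO2) = 1.2282 mol; at 79.61% yield, n(CO2) = 0.97774 mol.
Step 2 (CO2:H2O = 1:1): theoretical n(H2O) = 0.97774 mol, so theoretical mass = 0.97774 × 18.016 = 17.615 g.
At 81.06% yield, actual mass of H2O = 17.615 × 0.8106 = 14.279 g.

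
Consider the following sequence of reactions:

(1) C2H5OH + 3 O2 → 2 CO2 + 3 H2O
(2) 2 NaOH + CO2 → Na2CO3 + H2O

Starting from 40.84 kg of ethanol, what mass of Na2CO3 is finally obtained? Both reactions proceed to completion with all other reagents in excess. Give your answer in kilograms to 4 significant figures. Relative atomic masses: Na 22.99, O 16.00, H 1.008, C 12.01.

187.9 kg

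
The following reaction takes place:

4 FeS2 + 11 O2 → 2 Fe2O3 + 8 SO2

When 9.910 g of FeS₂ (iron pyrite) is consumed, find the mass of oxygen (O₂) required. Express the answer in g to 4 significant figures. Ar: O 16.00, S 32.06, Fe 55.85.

M(FeS2) = 55.85 + 2(32.06) = 119.97 g/mol.
M(O2) = 2(16.00) = 32.00 g/mol.
n(FeS2) = 9.9100 g / 119.97 g/mol = 0.082604 mol.
From the equation the FeS2:O2 mole ratio is 4:11, so n(O2) = 0.082604 × 11/4 = 0.22716 mol.
Mass of O2 = 0.22716 mol × 32.00 g/mol = 7.2692 g.

7.269 g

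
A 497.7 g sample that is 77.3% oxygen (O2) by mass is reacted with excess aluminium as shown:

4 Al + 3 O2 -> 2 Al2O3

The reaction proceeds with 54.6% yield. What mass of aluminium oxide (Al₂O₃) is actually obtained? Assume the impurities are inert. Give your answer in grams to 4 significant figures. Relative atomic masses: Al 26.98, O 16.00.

Pure O2 available = 497.7 g × 0.773 = 384.72 g.
M(O2) = 2(16.00) = 32.00 g/mol.
M(Al2O3) = 2(26.98) + 3(16.00) = 101.96 g/mol.
n(O2) = 384.72 g / 32.00 g/mol = 12.023 mol.
From the equation the O2:Al2O3 mole ratio is 3:2, so n(Al2O3) = 12.023 × 2/3 = 8.0150 mol.
Mass of Al2O3 = 8.0150 mol × 101.96 g/mol = 817.21 g.
Actual mass collected = 817.21 g × 0.546 = 446.20 g.

446.2 g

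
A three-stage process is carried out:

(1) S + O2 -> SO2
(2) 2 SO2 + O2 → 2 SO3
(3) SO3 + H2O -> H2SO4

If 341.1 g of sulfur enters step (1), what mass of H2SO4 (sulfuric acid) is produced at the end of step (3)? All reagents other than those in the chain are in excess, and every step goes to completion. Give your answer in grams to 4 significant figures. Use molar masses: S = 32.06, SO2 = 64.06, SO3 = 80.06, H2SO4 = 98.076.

1043 g

n(S) = 341.1 / 32.06 = 10.639 mol.
Reaction (1): S→SO2 ratio 1:1 ⇒ n(SO2) = 10.639 mol.
Reaction (2): SO2→SO3 ratio 2:2 ⇒ n(SO3) = 10.639 mol.
Reaction (3): SO3→H2SO4 ratio 1:1 ⇒ n(H2SO4) = 10.639 mol.
Mass of H2SO4 = 10.639 × 98.076 = 1043.5 g.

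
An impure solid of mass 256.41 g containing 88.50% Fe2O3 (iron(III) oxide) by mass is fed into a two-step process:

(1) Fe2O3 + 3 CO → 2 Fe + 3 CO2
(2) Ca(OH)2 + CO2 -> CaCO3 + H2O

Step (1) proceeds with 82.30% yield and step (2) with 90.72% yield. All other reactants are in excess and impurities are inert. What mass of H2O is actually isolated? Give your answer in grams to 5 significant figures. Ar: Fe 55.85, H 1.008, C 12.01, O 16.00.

Pure Fe2O3 = 256.41 × 0.8850 = 226.923 g.
M(Fe2O3) = 2(55.85) + 3(16.00) = 159.70 g/mol.
M(H2O) = 2(1.008) + 16.00 = 18.016 g/mol.
n(Fe2O3) = 226.923 / 159.70 = 1.42093 mol.
Step 1 (Fe2O3:CO2 = 1:3): theoretical n(CO2) = 4.26280 mol; at 82.30% yield, n(CO2) = 3.50828 mol.
Step 2 (CO2:H2O = 1:1): theoretical n(H2O) = 3.50828 mol, so theoretical mass = 3.50828 × 18.016 = 63.2052 g.
At 90.72% yield, actual mass of H2O = 63.2052 × 0.9072 = 57.3398 g.

57.340 g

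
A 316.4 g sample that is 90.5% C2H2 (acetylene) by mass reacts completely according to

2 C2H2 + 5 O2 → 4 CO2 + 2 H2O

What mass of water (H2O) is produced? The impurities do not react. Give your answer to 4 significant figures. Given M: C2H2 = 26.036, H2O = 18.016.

198.1 g

Mass of pure C2H2 = 316.4 g × 0.905 = 286.34 g.
n(C2H2) = 286.34 g / 26.036 g/mol = 10.998 mol.
From the equation the C2H2:H2O mole ratio is 2:2, so n(H2O) = 10.998 × 2/2 = 10.998 mol.
Mass of H2O = 10.998 mol × 18.016 g/mol = 198.14 g.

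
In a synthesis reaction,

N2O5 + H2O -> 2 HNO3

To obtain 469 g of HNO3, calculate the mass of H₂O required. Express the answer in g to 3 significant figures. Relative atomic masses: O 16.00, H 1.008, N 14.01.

67.0 g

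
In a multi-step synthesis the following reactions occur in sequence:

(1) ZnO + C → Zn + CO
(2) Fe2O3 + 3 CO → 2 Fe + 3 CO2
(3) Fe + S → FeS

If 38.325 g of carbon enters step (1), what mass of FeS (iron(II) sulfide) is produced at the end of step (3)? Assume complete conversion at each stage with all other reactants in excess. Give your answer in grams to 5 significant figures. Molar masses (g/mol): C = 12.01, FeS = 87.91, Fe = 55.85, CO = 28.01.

187.02 g

n(C) = 38.325 / 12.01 = 3.19109 mol.
Reaction (1): C→CO ratio 1:1 ⇒ n(CO) = 3.19109 mol.
Reaction (2): CO→Fe ratio 3:2 ⇒ n(Fe) = 2.12739 mol.
Reaction (3): Fe→FeS ratio 1:1 ⇒ n(FeS) = 2.12739 mol.
Mass of FeS = 2.12739 × 87.91 = 187.019 g.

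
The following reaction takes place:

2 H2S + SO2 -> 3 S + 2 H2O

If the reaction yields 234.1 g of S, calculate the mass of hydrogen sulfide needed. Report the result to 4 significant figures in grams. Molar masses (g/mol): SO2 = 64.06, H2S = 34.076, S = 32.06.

165.9 g

n(S) = 234.10 g / 32.06 g/mol = 7.3019 mol.
From the equation the S:H2S mole ratio is 3:2, so n(H2S) = 7.3019 × 2/3 = 4.8680 mol.
Mass of H2S = 4.8680 mol × 34.076 g/mol = 165.88 g.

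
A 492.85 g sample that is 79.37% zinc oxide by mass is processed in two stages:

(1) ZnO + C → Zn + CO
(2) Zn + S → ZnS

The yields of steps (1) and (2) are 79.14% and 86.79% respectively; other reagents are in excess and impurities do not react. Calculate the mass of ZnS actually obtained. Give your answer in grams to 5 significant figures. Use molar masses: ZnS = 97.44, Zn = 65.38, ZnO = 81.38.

321.70 g

Pure ZnO = 492.85 × 0.7937 = 391.175 g.
n(ZnO) = 391.175 / 81.38 = 4.80677 mol.
Step 1 (ZnO:Zn = 1:1): theoretical n(Zn) = 4.80677 mol; at 79.14% yield, n(Zn) = 3.80408 mol.
Step 2 (Zn:ZnS = 1:1): theoretical n(ZnS) = 3.80408 mol, so theoretical mass = 3.80408 × 97.44 = 370.669 g.
At 86.79% yield, actual mass of ZnS = 370.669 × 0.8679 = 321.704 g.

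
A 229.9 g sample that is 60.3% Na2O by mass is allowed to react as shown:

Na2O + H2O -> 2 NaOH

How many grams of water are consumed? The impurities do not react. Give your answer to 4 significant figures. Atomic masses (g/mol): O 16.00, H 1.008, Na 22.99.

Mass of pure Na2O = 229.9 g × 0.603 = 138.63 g.
M(Na2O) = 2(22.99) + 16.00 = 61.98 g/mol.
M(H2O) = 2(1.008) + 16.00 = 18.016 g/mol.
n(Na2O) = 138.63 g / 61.98 g/mol = 2.2367 mol.
From the equation the Na2O:H2O mole ratio is 1:1, so n(H2O) = 2.2367 × 1/1 = 2.2367 mol.
Mass of H2O = 2.2367 mol × 18.016 g/mol = 40.296 g.

40.30 g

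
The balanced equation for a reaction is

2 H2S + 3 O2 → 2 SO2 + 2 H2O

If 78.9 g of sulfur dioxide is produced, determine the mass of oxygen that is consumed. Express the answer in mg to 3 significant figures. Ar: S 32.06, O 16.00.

59100 mg

M(SO2) = 32.06 + 2(16.00) = 64.06 g/mol.
M(O2) = 2(16.00) = 32.00 g/mol.
n(SO2) = 78.90 g / 64.06 g/mol = 1.232 mol.
From the equation the SO2:O2 mole ratio is 2:3, so n(O2) = 1.232 × 3/2 = 1.847 mol.
Mass of O2 = 1.847 mol × 32.00 g/mol = 59.12 g.
Converting to mg: 59.12 g = 59100 mg.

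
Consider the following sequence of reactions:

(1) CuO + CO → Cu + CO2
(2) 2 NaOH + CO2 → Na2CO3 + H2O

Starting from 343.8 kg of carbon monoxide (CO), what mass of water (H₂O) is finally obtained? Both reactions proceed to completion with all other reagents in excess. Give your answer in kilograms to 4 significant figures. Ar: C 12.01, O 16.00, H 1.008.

221.1 kg

M(CO) = 12.01 + 16.00 = 28.01 g/mol.
M(H2O) = 2(1.008) + 16.00 = 18.016 g/mol.
343.8 kg = 343800 g.
n(CO) = 343800 / 28.01 = 12274 mol.
Step 1 gives a 1:1 ratio of CO to CO2, so n(CO2) = 12274 mol.
In step 2 the CO2:H2O ratio is 1:1, so n(H2O) = 12274 mol.
Mass of H2O = 12274 × 18.016 = 221130 g = 221.1 kg.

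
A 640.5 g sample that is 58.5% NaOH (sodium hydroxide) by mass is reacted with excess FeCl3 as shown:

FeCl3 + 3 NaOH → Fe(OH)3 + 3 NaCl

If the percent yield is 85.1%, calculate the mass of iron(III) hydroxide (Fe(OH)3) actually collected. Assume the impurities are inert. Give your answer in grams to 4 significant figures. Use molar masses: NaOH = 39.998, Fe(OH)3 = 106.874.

284.0 g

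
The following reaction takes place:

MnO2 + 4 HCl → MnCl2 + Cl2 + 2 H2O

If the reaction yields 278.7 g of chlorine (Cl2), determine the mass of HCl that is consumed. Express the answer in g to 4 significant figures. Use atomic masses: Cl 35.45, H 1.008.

M(Cl2) = 2(35.45) = 70.90 g/mol.
M(HCl) = 1.008 + 35.45 = 36.458 g/mol.
n(Cl2) = 278.70 g / 70.90 g/mol = 3.9309 mol.
From the equation the Cl2:HCl mole ratio is 1:4, so n(HCl) = 3.9309 × 4/1 = 15.724 mol.
Mass of HCl = 15.724 mol × 36.458 g/mol = 573.25 g.

573.2 g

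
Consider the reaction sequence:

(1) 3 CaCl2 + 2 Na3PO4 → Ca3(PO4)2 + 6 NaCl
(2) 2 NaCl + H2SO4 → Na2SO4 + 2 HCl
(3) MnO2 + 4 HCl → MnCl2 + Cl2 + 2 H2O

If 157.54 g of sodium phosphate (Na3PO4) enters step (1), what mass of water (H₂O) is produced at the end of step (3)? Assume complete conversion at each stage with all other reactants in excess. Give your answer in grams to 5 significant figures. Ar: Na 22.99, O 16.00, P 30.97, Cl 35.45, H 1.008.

M(Na3PO4) = 3(22.99) + 30.97 + 4(16.00) = 163.94 g/mol.
M(H2O) = 2(1.008) + 16.00 = 18.016 g/mol.
n(Na3PO4) = 157.54 / 163.94 = 0.960961 mol.
Reaction (1): Na3PO4→NaCl ratio 2:6 ⇒ n(NaCl) = 2.88288 mol.
Reaction (2): NaCl→HCl ratio 2:2 ⇒ n(HCl) = 2.88288 mol.
Reaction (3): HCl→H2O ratio 4:2 ⇒ n(H2O) = 1.44144 mol.
Mass of H2O = 1.44144 × 18.016 = 25.9690 g.

25.969 g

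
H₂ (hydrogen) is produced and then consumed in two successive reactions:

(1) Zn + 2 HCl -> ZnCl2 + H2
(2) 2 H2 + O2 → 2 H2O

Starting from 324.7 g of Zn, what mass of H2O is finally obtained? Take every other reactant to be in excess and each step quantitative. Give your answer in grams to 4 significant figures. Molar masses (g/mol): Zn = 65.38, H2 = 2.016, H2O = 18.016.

n(Zn) = 324.70 / 65.38 = 4.9664 mol.
Step 1 gives a 1:1 ratio of Zn to H2, so n(H2) = 4.9664 mol.
In step 2 the H2:H2O ratio is 2:2, so n(H2O) = 4.9664 mol.
Mass of H2O = 4.9664 × 18.016 = 89.474 g.

89.47 g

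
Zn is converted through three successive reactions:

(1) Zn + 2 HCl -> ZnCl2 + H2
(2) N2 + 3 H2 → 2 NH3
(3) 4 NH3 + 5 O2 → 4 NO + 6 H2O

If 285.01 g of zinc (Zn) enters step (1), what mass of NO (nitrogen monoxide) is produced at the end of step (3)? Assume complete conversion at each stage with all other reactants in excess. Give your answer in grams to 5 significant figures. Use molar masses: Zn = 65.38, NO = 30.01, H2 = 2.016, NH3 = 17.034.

n(Zn) = 285.01 / 65.38 = 4.35928 mol.
Reaction (1): Zn→H2 ratio 1:1 ⇒ n(H2) = 4.35928 mol.
Reaction (2): H2→NH3 ratio 3:2 ⇒ n(NH3) = 2.90619 mol.
Reaction (3): NH3→NO ratio 4:4 ⇒ n(NO) = 2.90619 mol.
Mass of NO = 2.90619 × 30.01 = 87.2147 g.

87.215 g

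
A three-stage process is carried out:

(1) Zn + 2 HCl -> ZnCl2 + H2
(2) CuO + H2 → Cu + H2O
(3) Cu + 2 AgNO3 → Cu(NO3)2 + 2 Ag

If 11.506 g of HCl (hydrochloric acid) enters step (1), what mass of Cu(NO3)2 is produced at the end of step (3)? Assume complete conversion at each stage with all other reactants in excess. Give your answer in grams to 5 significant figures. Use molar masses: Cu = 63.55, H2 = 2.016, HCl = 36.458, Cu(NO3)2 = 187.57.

29.598 g

n(HCl) = 11.506 / 36.458 = 0.315596 mol.
Reaction (1): HCl→H2 ratio 2:1 ⇒ n(H2) = 0.157798 mol.
Reaction (2): H2→Cu ratio 1:1 ⇒ n(Cu) = 0.157798 mol.
Reaction (3): Cu→Cu(NO3)2 ratio 1:1 ⇒ n(Cu(NO3)2) = 0.157798 mol.
Mass of Cu(NO3)2 = 0.157798 × 187.57 = 29.5982 g.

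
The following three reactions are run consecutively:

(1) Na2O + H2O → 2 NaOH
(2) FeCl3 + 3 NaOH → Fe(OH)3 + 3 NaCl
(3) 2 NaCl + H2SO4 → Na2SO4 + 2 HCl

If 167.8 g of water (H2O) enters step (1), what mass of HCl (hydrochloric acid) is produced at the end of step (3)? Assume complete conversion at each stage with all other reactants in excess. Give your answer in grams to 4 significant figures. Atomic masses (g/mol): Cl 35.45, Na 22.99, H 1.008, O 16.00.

679.1 g

M(H2O) = 2(1.008) + 16.00 = 18.016 g/mol.
M(HCl) = 1.008 + 35.45 = 36.458 g/mol.
n(H2O) = 167.8 / 18.016 = 9.3139 mol.
Reaction (1): H2O→NaOH ratio 1:2 ⇒ n(NaOH) = 18.628 mol.
Reaction (2): NaOH→NaCl ratio 3:3 ⇒ n(NaCl) = 18.628 mol.
Reaction (3): NaCl→HCl ratio 2:2 ⇒ n(HCl) = 18.628 mol.
Mass of HCl = 18.628 × 36.458 = 679.14 g.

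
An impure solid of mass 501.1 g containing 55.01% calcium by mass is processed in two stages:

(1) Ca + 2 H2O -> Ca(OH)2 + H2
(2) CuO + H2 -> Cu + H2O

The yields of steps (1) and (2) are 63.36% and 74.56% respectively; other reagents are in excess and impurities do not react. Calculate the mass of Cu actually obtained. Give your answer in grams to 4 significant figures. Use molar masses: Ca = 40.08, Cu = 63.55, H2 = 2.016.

206.5 g

Pure Ca = 501.1 × 0.5501 = 275.66 g.
n(Ca) = 275.66 / 40.08 = 6.8776 mol.
Step 1 (Ca:H2 = 1:1): theoretical n(H2) = 6.8776 mol; at 63.36% yield, n(H2) = 4.3577 mol.
Step 2 (H2:Cu = 1:1): theoretical n(Cu) = 4.3577 mol, so theoretical mass = 4.3577 × 63.55 = 276.93 g.
At 74.56% yield, actual mass of Cu = 276.93 × 0.7456 = 206.48 g.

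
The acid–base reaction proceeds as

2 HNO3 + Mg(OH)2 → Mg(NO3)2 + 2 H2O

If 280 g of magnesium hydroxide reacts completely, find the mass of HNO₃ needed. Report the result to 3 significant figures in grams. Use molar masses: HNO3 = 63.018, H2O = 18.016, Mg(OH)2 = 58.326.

605 g

n(Mg(OH)2) = 280.0 g / 58.326 g/mol = 4.801 mol.
From the equation the Mg(OH)2:HNO3 mole ratio is 1:2, so n(HNO3) = 4.801 × 2/1 = 9.601 mol.
Mass of HNO3 = 9.601 mol × 63.018 g/mol = 605.0 g.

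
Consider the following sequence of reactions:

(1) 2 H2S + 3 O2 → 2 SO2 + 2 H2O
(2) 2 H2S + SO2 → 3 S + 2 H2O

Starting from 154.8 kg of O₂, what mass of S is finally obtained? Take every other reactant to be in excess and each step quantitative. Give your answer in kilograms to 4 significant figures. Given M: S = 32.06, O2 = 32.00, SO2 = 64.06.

154.8 kg = 154800 g.
n(O2) = 154800 / 32.00 = 4837.5 mol.
Step 1 gives a 3:2 ratio of O2 to SO2, so n(SO2) = 3225.0 mol.
In step 2 the SO2:S ratio is 1:3, so n(S) = 9675.0 mol.
Mass of S = 9675.0 × 32.06 = 310180 g = 310.2 kg.

310.2 kg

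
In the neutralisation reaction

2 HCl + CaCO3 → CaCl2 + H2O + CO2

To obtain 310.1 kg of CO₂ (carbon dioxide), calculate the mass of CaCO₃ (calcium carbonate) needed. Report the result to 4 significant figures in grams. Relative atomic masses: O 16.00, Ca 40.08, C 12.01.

M(CO2) = 12.01 + 2(16.00) = 44.01 g/mol.
M(CaCO3) = 40.08 + 12.01 + 3(16.00) = 100.09 g/mol.
Convert: 310.1 kg = 310100 g.
n(CO2) = 310100 g / 44.01 g/mol = 7046.1 mol.
From the equation the CO2:CaCO3 mole ratio is 1:1, so n(CaCO3) = 7046.1 × 1/1 = 7046.1 mol.
Mass of CaCO3 = 7046.1 mol × 100.09 g/mol = 705250 g.

705200 g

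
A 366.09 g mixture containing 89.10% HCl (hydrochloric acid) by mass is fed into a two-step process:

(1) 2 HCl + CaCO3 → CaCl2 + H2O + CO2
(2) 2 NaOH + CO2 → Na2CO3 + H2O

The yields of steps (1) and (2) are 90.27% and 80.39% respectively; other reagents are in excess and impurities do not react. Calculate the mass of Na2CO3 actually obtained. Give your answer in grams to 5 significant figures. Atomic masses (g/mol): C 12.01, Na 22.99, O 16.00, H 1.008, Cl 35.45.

Pure HCl = 366.09 × 0.8910 = 326.186 g.
M(HCl) = 1.008 + 35.45 = 36.458 g/mol.
M(Na2CO3) = 2(22.99) + 12.01 + 3(16.00) = 105.99 g/mol.
n(HCl) = 326.186 / 36.458 = 8.94690 mol.
Step 1 (HCl:CO2 = 2:1): theoretical n(CO2) = 4.47345 mol; at 90.27% yield, n(CO2) = 4.03818 mol.
Step 2 (CO2:Na2CO3 = 1:1): theoretical n(Na2CO3) = 4.03818 mol, so theoretical mass = 4.03818 × 105.99 = 428.007 g.
At 80.39% yield, actual mass of Na2CO3 = 428.007 × 0.8039 = 344.075 g.

344.07 g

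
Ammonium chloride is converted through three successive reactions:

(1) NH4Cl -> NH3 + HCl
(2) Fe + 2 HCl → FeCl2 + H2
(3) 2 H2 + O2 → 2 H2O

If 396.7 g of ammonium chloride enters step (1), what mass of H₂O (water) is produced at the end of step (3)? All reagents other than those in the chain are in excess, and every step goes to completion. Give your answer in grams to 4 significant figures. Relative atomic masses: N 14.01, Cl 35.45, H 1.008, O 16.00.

66.80 g

M(NH4Cl) = 14.01 + 4(1.008) + 35.45 = 53.492 g/mol.
M(H2O) = 2(1.008) + 16.00 = 18.016 g/mol.
n(NH4Cl) = 396.7 / 53.492 = 7.4161 mol.
Reaction (1): NH4Cl→HCl ratio 1:1 ⇒ n(HCl) = 7.4161 mol.
Reaction (2): HCl→H2 ratio 2:1 ⇒ n(H2) = 3.7080 mol.
Reaction (3): H2→H2O ratio 2:2 ⇒ n(H2O) = 3.7080 mol.
Mass of H2O = 3.7080 × 18.016 = 66.804 g.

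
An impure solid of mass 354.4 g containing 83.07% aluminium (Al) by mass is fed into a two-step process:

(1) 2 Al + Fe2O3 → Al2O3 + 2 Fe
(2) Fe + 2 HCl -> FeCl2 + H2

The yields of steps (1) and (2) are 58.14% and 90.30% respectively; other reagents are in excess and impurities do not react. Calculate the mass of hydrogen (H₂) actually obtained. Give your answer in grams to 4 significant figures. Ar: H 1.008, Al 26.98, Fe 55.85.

Pure Al = 354.4 × 0.8307 = 294.40 g.
M(Al) = 26.98 g/mol.
M(H2) = 2(1.008) = 2.016 g/mol.
n(Al) = 294.40 / 26.98 = 10.912 mol.
Step 1 (Al:Fe = 2:2): theoretical n(Fe) = 10.912 mol; at 58.14% yield, n(Fe) = 6.3441 mol.
Step 2 (Fe:H2 = 1:1): theoretical n(H2) = 6.3441 mol, so theoretical mass = 6.3441 × 2.016 = 12.790 g.
At 90.30% yield, actual mass of H2 = 12.790 × 0.9030 = 11.549 g.

11.55 g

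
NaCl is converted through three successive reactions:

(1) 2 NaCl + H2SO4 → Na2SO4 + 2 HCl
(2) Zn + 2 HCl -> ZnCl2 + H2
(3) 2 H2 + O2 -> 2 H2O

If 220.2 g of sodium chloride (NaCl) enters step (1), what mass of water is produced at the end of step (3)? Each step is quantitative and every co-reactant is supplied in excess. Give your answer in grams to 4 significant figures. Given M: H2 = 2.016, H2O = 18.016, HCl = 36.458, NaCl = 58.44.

n(NaCl) = 220.2 / 58.44 = 3.7680 mol.
Reaction (1): NaCl→HCl ratio 2:2 ⇒ n(HCl) = 3.7680 mol.
Reaction (2): HCl→H2 ratio 2:1 ⇒ n(H2) = 1.8840 mol.
Reaction (3): H2→H2O ratio 2:2 ⇒ n(H2O) = 1.8840 mol.
Mass of H2O = 1.8840 × 18.016 = 33.942 g.

33.94 g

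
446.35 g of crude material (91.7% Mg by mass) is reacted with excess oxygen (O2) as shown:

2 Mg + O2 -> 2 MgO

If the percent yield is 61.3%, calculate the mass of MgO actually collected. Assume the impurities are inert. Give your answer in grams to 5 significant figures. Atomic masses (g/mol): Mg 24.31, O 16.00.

416.04 g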